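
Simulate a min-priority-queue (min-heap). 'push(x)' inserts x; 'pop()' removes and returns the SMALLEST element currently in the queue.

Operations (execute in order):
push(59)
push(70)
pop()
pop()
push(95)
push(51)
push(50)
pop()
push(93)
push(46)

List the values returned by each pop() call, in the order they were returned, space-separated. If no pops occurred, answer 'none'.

push(59): heap contents = [59]
push(70): heap contents = [59, 70]
pop() → 59: heap contents = [70]
pop() → 70: heap contents = []
push(95): heap contents = [95]
push(51): heap contents = [51, 95]
push(50): heap contents = [50, 51, 95]
pop() → 50: heap contents = [51, 95]
push(93): heap contents = [51, 93, 95]
push(46): heap contents = [46, 51, 93, 95]

Answer: 59 70 50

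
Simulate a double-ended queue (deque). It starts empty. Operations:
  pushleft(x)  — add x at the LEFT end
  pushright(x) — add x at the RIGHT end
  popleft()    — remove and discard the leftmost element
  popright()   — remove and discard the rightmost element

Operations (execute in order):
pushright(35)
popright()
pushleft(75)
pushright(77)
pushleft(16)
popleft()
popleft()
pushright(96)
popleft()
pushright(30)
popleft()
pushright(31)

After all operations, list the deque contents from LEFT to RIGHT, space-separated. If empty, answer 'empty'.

pushright(35): [35]
popright(): []
pushleft(75): [75]
pushright(77): [75, 77]
pushleft(16): [16, 75, 77]
popleft(): [75, 77]
popleft(): [77]
pushright(96): [77, 96]
popleft(): [96]
pushright(30): [96, 30]
popleft(): [30]
pushright(31): [30, 31]

Answer: 30 31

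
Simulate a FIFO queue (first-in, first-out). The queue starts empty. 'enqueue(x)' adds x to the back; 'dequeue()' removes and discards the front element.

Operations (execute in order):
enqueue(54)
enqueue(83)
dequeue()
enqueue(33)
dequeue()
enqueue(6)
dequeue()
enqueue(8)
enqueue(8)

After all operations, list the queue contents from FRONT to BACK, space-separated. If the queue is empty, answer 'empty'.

Answer: 6 8 8

Derivation:
enqueue(54): [54]
enqueue(83): [54, 83]
dequeue(): [83]
enqueue(33): [83, 33]
dequeue(): [33]
enqueue(6): [33, 6]
dequeue(): [6]
enqueue(8): [6, 8]
enqueue(8): [6, 8, 8]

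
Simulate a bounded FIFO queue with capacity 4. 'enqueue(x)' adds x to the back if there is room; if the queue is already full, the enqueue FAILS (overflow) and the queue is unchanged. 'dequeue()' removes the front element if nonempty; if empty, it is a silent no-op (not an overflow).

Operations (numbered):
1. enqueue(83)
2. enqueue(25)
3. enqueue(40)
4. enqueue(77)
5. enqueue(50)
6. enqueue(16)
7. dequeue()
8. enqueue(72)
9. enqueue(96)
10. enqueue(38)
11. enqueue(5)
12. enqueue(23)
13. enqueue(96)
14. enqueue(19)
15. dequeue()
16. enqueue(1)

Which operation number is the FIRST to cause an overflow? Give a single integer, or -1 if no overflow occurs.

Answer: 5

Derivation:
1. enqueue(83): size=1
2. enqueue(25): size=2
3. enqueue(40): size=3
4. enqueue(77): size=4
5. enqueue(50): size=4=cap → OVERFLOW (fail)
6. enqueue(16): size=4=cap → OVERFLOW (fail)
7. dequeue(): size=3
8. enqueue(72): size=4
9. enqueue(96): size=4=cap → OVERFLOW (fail)
10. enqueue(38): size=4=cap → OVERFLOW (fail)
11. enqueue(5): size=4=cap → OVERFLOW (fail)
12. enqueue(23): size=4=cap → OVERFLOW (fail)
13. enqueue(96): size=4=cap → OVERFLOW (fail)
14. enqueue(19): size=4=cap → OVERFLOW (fail)
15. dequeue(): size=3
16. enqueue(1): size=4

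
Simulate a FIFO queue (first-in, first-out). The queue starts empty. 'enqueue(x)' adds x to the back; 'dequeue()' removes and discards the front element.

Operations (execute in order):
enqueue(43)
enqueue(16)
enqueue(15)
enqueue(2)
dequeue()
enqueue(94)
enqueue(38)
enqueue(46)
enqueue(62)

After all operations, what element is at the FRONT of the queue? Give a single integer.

Answer: 16

Derivation:
enqueue(43): queue = [43]
enqueue(16): queue = [43, 16]
enqueue(15): queue = [43, 16, 15]
enqueue(2): queue = [43, 16, 15, 2]
dequeue(): queue = [16, 15, 2]
enqueue(94): queue = [16, 15, 2, 94]
enqueue(38): queue = [16, 15, 2, 94, 38]
enqueue(46): queue = [16, 15, 2, 94, 38, 46]
enqueue(62): queue = [16, 15, 2, 94, 38, 46, 62]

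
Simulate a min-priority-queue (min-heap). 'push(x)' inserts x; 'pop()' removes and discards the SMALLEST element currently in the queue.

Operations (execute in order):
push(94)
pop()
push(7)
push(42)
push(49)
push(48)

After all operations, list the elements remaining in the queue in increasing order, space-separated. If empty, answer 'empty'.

push(94): heap contents = [94]
pop() → 94: heap contents = []
push(7): heap contents = [7]
push(42): heap contents = [7, 42]
push(49): heap contents = [7, 42, 49]
push(48): heap contents = [7, 42, 48, 49]

Answer: 7 42 48 49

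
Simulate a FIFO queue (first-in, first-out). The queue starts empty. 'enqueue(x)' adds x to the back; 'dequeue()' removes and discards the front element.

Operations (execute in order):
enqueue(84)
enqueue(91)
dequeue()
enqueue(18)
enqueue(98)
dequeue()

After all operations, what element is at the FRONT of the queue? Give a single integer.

Answer: 18

Derivation:
enqueue(84): queue = [84]
enqueue(91): queue = [84, 91]
dequeue(): queue = [91]
enqueue(18): queue = [91, 18]
enqueue(98): queue = [91, 18, 98]
dequeue(): queue = [18, 98]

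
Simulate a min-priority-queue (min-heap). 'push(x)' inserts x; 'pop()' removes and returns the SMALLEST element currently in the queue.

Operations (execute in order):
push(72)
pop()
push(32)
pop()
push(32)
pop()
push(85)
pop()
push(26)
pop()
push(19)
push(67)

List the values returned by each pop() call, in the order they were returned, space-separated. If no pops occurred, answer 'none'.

push(72): heap contents = [72]
pop() → 72: heap contents = []
push(32): heap contents = [32]
pop() → 32: heap contents = []
push(32): heap contents = [32]
pop() → 32: heap contents = []
push(85): heap contents = [85]
pop() → 85: heap contents = []
push(26): heap contents = [26]
pop() → 26: heap contents = []
push(19): heap contents = [19]
push(67): heap contents = [19, 67]

Answer: 72 32 32 85 26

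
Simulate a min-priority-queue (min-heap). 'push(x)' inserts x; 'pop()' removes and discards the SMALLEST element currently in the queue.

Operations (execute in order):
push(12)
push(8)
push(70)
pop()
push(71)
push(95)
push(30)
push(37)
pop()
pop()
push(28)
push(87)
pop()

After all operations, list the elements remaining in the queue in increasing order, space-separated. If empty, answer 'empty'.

push(12): heap contents = [12]
push(8): heap contents = [8, 12]
push(70): heap contents = [8, 12, 70]
pop() → 8: heap contents = [12, 70]
push(71): heap contents = [12, 70, 71]
push(95): heap contents = [12, 70, 71, 95]
push(30): heap contents = [12, 30, 70, 71, 95]
push(37): heap contents = [12, 30, 37, 70, 71, 95]
pop() → 12: heap contents = [30, 37, 70, 71, 95]
pop() → 30: heap contents = [37, 70, 71, 95]
push(28): heap contents = [28, 37, 70, 71, 95]
push(87): heap contents = [28, 37, 70, 71, 87, 95]
pop() → 28: heap contents = [37, 70, 71, 87, 95]

Answer: 37 70 71 87 95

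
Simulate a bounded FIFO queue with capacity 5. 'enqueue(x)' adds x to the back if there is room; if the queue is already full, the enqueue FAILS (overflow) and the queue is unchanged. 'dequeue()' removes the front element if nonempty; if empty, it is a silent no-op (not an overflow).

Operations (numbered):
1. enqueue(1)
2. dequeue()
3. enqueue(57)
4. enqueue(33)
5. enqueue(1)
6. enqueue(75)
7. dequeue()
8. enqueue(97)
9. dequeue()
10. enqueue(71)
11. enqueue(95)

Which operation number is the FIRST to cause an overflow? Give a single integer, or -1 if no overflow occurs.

Answer: -1

Derivation:
1. enqueue(1): size=1
2. dequeue(): size=0
3. enqueue(57): size=1
4. enqueue(33): size=2
5. enqueue(1): size=3
6. enqueue(75): size=4
7. dequeue(): size=3
8. enqueue(97): size=4
9. dequeue(): size=3
10. enqueue(71): size=4
11. enqueue(95): size=5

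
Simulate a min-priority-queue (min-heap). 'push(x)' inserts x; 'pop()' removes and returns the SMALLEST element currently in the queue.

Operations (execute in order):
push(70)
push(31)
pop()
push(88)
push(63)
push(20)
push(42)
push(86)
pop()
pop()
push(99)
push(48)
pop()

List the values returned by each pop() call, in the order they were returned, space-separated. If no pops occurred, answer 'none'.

push(70): heap contents = [70]
push(31): heap contents = [31, 70]
pop() → 31: heap contents = [70]
push(88): heap contents = [70, 88]
push(63): heap contents = [63, 70, 88]
push(20): heap contents = [20, 63, 70, 88]
push(42): heap contents = [20, 42, 63, 70, 88]
push(86): heap contents = [20, 42, 63, 70, 86, 88]
pop() → 20: heap contents = [42, 63, 70, 86, 88]
pop() → 42: heap contents = [63, 70, 86, 88]
push(99): heap contents = [63, 70, 86, 88, 99]
push(48): heap contents = [48, 63, 70, 86, 88, 99]
pop() → 48: heap contents = [63, 70, 86, 88, 99]

Answer: 31 20 42 48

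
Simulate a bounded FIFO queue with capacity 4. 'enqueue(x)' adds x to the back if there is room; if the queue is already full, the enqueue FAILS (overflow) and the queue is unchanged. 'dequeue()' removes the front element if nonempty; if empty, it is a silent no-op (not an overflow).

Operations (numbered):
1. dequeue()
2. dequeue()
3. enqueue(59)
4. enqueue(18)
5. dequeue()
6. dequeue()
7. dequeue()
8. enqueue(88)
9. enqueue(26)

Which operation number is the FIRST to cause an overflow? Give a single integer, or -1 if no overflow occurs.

1. dequeue(): empty, no-op, size=0
2. dequeue(): empty, no-op, size=0
3. enqueue(59): size=1
4. enqueue(18): size=2
5. dequeue(): size=1
6. dequeue(): size=0
7. dequeue(): empty, no-op, size=0
8. enqueue(88): size=1
9. enqueue(26): size=2

Answer: -1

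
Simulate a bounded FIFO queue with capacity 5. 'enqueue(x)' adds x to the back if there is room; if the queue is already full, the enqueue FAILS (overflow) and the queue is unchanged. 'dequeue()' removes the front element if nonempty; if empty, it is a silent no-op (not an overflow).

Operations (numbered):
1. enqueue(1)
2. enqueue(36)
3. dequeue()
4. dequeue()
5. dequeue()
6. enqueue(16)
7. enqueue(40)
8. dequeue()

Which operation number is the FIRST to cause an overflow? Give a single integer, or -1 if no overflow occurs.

1. enqueue(1): size=1
2. enqueue(36): size=2
3. dequeue(): size=1
4. dequeue(): size=0
5. dequeue(): empty, no-op, size=0
6. enqueue(16): size=1
7. enqueue(40): size=2
8. dequeue(): size=1

Answer: -1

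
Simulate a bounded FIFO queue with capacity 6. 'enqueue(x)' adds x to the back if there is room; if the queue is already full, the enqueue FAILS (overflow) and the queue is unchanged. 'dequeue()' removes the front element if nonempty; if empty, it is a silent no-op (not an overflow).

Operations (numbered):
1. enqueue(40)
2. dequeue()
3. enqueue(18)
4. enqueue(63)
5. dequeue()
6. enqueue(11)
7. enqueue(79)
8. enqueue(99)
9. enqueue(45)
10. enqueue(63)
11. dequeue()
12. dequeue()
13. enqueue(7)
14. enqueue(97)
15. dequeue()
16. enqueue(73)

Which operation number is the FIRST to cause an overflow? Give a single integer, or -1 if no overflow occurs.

Answer: -1

Derivation:
1. enqueue(40): size=1
2. dequeue(): size=0
3. enqueue(18): size=1
4. enqueue(63): size=2
5. dequeue(): size=1
6. enqueue(11): size=2
7. enqueue(79): size=3
8. enqueue(99): size=4
9. enqueue(45): size=5
10. enqueue(63): size=6
11. dequeue(): size=5
12. dequeue(): size=4
13. enqueue(7): size=5
14. enqueue(97): size=6
15. dequeue(): size=5
16. enqueue(73): size=6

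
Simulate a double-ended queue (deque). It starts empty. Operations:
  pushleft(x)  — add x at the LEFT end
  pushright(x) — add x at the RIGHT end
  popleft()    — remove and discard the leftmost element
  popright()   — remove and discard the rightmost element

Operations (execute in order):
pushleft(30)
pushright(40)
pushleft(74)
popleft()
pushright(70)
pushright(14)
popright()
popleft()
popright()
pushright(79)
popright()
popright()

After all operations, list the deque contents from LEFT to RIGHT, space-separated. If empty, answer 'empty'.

Answer: empty

Derivation:
pushleft(30): [30]
pushright(40): [30, 40]
pushleft(74): [74, 30, 40]
popleft(): [30, 40]
pushright(70): [30, 40, 70]
pushright(14): [30, 40, 70, 14]
popright(): [30, 40, 70]
popleft(): [40, 70]
popright(): [40]
pushright(79): [40, 79]
popright(): [40]
popright(): []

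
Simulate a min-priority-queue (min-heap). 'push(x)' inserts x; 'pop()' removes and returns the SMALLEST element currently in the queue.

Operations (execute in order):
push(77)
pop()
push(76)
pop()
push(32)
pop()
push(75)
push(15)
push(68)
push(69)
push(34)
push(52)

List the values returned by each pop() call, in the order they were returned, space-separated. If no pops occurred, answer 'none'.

push(77): heap contents = [77]
pop() → 77: heap contents = []
push(76): heap contents = [76]
pop() → 76: heap contents = []
push(32): heap contents = [32]
pop() → 32: heap contents = []
push(75): heap contents = [75]
push(15): heap contents = [15, 75]
push(68): heap contents = [15, 68, 75]
push(69): heap contents = [15, 68, 69, 75]
push(34): heap contents = [15, 34, 68, 69, 75]
push(52): heap contents = [15, 34, 52, 68, 69, 75]

Answer: 77 76 32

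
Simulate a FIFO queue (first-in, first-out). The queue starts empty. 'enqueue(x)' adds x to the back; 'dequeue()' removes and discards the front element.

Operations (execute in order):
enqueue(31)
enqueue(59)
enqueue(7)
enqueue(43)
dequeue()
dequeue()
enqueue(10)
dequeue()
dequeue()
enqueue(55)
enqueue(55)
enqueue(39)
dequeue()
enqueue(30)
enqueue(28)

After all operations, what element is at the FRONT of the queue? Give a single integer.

Answer: 55

Derivation:
enqueue(31): queue = [31]
enqueue(59): queue = [31, 59]
enqueue(7): queue = [31, 59, 7]
enqueue(43): queue = [31, 59, 7, 43]
dequeue(): queue = [59, 7, 43]
dequeue(): queue = [7, 43]
enqueue(10): queue = [7, 43, 10]
dequeue(): queue = [43, 10]
dequeue(): queue = [10]
enqueue(55): queue = [10, 55]
enqueue(55): queue = [10, 55, 55]
enqueue(39): queue = [10, 55, 55, 39]
dequeue(): queue = [55, 55, 39]
enqueue(30): queue = [55, 55, 39, 30]
enqueue(28): queue = [55, 55, 39, 30, 28]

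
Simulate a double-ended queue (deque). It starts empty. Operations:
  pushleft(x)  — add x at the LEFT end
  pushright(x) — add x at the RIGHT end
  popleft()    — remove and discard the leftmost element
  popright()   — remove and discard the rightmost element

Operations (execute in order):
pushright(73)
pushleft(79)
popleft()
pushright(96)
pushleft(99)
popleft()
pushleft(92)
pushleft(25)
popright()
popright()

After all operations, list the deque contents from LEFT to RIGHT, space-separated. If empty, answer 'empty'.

pushright(73): [73]
pushleft(79): [79, 73]
popleft(): [73]
pushright(96): [73, 96]
pushleft(99): [99, 73, 96]
popleft(): [73, 96]
pushleft(92): [92, 73, 96]
pushleft(25): [25, 92, 73, 96]
popright(): [25, 92, 73]
popright(): [25, 92]

Answer: 25 92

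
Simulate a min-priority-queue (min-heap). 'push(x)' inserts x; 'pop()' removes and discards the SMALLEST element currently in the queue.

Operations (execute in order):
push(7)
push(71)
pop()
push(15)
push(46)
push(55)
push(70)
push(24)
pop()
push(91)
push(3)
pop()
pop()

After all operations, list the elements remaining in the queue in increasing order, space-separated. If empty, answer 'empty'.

Answer: 46 55 70 71 91

Derivation:
push(7): heap contents = [7]
push(71): heap contents = [7, 71]
pop() → 7: heap contents = [71]
push(15): heap contents = [15, 71]
push(46): heap contents = [15, 46, 71]
push(55): heap contents = [15, 46, 55, 71]
push(70): heap contents = [15, 46, 55, 70, 71]
push(24): heap contents = [15, 24, 46, 55, 70, 71]
pop() → 15: heap contents = [24, 46, 55, 70, 71]
push(91): heap contents = [24, 46, 55, 70, 71, 91]
push(3): heap contents = [3, 24, 46, 55, 70, 71, 91]
pop() → 3: heap contents = [24, 46, 55, 70, 71, 91]
pop() → 24: heap contents = [46, 55, 70, 71, 91]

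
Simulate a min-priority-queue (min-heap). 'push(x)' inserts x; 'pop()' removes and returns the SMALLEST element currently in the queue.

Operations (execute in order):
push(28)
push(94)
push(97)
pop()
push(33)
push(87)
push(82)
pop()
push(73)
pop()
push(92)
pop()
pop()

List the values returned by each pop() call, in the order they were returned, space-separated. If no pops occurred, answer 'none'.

Answer: 28 33 73 82 87

Derivation:
push(28): heap contents = [28]
push(94): heap contents = [28, 94]
push(97): heap contents = [28, 94, 97]
pop() → 28: heap contents = [94, 97]
push(33): heap contents = [33, 94, 97]
push(87): heap contents = [33, 87, 94, 97]
push(82): heap contents = [33, 82, 87, 94, 97]
pop() → 33: heap contents = [82, 87, 94, 97]
push(73): heap contents = [73, 82, 87, 94, 97]
pop() → 73: heap contents = [82, 87, 94, 97]
push(92): heap contents = [82, 87, 92, 94, 97]
pop() → 82: heap contents = [87, 92, 94, 97]
pop() → 87: heap contents = [92, 94, 97]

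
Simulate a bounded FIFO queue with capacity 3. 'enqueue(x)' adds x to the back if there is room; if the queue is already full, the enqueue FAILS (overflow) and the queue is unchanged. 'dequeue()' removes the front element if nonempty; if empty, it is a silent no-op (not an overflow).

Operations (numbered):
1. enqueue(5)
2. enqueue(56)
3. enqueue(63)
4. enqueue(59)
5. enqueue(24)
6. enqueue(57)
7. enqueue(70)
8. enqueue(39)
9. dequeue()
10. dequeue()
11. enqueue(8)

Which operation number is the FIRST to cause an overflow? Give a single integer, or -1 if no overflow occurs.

1. enqueue(5): size=1
2. enqueue(56): size=2
3. enqueue(63): size=3
4. enqueue(59): size=3=cap → OVERFLOW (fail)
5. enqueue(24): size=3=cap → OVERFLOW (fail)
6. enqueue(57): size=3=cap → OVERFLOW (fail)
7. enqueue(70): size=3=cap → OVERFLOW (fail)
8. enqueue(39): size=3=cap → OVERFLOW (fail)
9. dequeue(): size=2
10. dequeue(): size=1
11. enqueue(8): size=2

Answer: 4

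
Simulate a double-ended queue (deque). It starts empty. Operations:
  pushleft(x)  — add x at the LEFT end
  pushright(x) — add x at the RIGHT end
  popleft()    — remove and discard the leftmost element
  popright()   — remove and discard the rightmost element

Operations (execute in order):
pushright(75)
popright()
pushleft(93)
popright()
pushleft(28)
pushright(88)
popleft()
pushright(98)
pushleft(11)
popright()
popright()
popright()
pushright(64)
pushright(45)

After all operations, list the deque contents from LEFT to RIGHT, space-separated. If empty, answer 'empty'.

Answer: 64 45

Derivation:
pushright(75): [75]
popright(): []
pushleft(93): [93]
popright(): []
pushleft(28): [28]
pushright(88): [28, 88]
popleft(): [88]
pushright(98): [88, 98]
pushleft(11): [11, 88, 98]
popright(): [11, 88]
popright(): [11]
popright(): []
pushright(64): [64]
pushright(45): [64, 45]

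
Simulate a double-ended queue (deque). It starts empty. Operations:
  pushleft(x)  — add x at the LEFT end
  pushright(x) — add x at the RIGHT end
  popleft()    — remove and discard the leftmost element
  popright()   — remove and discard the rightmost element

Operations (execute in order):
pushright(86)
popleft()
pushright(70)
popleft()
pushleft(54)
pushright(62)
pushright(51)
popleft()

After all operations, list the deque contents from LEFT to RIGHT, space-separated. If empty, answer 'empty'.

Answer: 62 51

Derivation:
pushright(86): [86]
popleft(): []
pushright(70): [70]
popleft(): []
pushleft(54): [54]
pushright(62): [54, 62]
pushright(51): [54, 62, 51]
popleft(): [62, 51]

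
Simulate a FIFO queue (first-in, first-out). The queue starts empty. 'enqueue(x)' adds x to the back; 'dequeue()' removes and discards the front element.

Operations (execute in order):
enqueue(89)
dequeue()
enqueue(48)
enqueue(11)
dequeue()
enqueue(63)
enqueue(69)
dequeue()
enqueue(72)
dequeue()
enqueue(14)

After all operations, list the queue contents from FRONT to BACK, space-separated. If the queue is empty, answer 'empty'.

Answer: 69 72 14

Derivation:
enqueue(89): [89]
dequeue(): []
enqueue(48): [48]
enqueue(11): [48, 11]
dequeue(): [11]
enqueue(63): [11, 63]
enqueue(69): [11, 63, 69]
dequeue(): [63, 69]
enqueue(72): [63, 69, 72]
dequeue(): [69, 72]
enqueue(14): [69, 72, 14]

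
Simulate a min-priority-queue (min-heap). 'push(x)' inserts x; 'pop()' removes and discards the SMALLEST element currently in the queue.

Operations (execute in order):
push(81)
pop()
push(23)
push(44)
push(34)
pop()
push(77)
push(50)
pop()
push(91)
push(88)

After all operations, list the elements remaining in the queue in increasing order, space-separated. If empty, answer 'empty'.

push(81): heap contents = [81]
pop() → 81: heap contents = []
push(23): heap contents = [23]
push(44): heap contents = [23, 44]
push(34): heap contents = [23, 34, 44]
pop() → 23: heap contents = [34, 44]
push(77): heap contents = [34, 44, 77]
push(50): heap contents = [34, 44, 50, 77]
pop() → 34: heap contents = [44, 50, 77]
push(91): heap contents = [44, 50, 77, 91]
push(88): heap contents = [44, 50, 77, 88, 91]

Answer: 44 50 77 88 91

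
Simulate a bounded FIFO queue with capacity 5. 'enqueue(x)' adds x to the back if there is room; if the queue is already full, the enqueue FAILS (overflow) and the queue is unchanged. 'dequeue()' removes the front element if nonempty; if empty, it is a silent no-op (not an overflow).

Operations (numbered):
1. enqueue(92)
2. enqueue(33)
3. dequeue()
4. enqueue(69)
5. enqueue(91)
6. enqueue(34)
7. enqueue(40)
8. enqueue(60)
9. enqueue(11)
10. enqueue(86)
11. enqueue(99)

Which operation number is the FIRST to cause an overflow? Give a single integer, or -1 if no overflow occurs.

Answer: 8

Derivation:
1. enqueue(92): size=1
2. enqueue(33): size=2
3. dequeue(): size=1
4. enqueue(69): size=2
5. enqueue(91): size=3
6. enqueue(34): size=4
7. enqueue(40): size=5
8. enqueue(60): size=5=cap → OVERFLOW (fail)
9. enqueue(11): size=5=cap → OVERFLOW (fail)
10. enqueue(86): size=5=cap → OVERFLOW (fail)
11. enqueue(99): size=5=cap → OVERFLOW (fail)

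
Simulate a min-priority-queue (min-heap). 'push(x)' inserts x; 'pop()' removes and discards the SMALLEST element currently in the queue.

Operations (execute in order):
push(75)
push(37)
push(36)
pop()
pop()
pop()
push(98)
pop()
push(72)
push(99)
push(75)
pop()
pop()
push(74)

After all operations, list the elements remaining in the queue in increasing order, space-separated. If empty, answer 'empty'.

Answer: 74 99

Derivation:
push(75): heap contents = [75]
push(37): heap contents = [37, 75]
push(36): heap contents = [36, 37, 75]
pop() → 36: heap contents = [37, 75]
pop() → 37: heap contents = [75]
pop() → 75: heap contents = []
push(98): heap contents = [98]
pop() → 98: heap contents = []
push(72): heap contents = [72]
push(99): heap contents = [72, 99]
push(75): heap contents = [72, 75, 99]
pop() → 72: heap contents = [75, 99]
pop() → 75: heap contents = [99]
push(74): heap contents = [74, 99]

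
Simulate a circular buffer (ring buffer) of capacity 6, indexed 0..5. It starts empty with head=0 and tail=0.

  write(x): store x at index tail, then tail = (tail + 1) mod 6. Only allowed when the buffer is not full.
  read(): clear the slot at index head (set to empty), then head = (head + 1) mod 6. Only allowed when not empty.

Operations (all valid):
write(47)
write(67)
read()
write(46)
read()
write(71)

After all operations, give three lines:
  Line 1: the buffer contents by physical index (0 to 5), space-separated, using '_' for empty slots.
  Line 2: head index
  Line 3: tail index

Answer: _ _ 46 71 _ _
2
4

Derivation:
write(47): buf=[47 _ _ _ _ _], head=0, tail=1, size=1
write(67): buf=[47 67 _ _ _ _], head=0, tail=2, size=2
read(): buf=[_ 67 _ _ _ _], head=1, tail=2, size=1
write(46): buf=[_ 67 46 _ _ _], head=1, tail=3, size=2
read(): buf=[_ _ 46 _ _ _], head=2, tail=3, size=1
write(71): buf=[_ _ 46 71 _ _], head=2, tail=4, size=2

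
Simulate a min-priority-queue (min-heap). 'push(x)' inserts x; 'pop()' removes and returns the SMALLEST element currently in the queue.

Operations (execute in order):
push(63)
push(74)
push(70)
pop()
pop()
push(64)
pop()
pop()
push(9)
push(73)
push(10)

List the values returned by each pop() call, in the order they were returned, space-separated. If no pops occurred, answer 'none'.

push(63): heap contents = [63]
push(74): heap contents = [63, 74]
push(70): heap contents = [63, 70, 74]
pop() → 63: heap contents = [70, 74]
pop() → 70: heap contents = [74]
push(64): heap contents = [64, 74]
pop() → 64: heap contents = [74]
pop() → 74: heap contents = []
push(9): heap contents = [9]
push(73): heap contents = [9, 73]
push(10): heap contents = [9, 10, 73]

Answer: 63 70 64 74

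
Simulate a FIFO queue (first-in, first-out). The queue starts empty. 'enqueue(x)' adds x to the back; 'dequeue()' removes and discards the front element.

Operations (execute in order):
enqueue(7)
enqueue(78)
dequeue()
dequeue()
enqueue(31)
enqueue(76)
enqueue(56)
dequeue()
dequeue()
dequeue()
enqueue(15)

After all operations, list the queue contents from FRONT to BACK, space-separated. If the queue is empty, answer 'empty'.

Answer: 15

Derivation:
enqueue(7): [7]
enqueue(78): [7, 78]
dequeue(): [78]
dequeue(): []
enqueue(31): [31]
enqueue(76): [31, 76]
enqueue(56): [31, 76, 56]
dequeue(): [76, 56]
dequeue(): [56]
dequeue(): []
enqueue(15): [15]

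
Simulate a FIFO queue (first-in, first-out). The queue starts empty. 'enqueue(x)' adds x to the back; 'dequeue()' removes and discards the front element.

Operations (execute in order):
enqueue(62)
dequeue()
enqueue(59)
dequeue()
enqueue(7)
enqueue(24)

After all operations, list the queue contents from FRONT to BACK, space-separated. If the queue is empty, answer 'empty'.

enqueue(62): [62]
dequeue(): []
enqueue(59): [59]
dequeue(): []
enqueue(7): [7]
enqueue(24): [7, 24]

Answer: 7 24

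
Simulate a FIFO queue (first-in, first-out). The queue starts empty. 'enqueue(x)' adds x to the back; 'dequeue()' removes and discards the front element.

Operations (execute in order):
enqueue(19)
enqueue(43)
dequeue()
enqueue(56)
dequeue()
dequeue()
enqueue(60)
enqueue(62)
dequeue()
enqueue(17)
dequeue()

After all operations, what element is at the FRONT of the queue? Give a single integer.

enqueue(19): queue = [19]
enqueue(43): queue = [19, 43]
dequeue(): queue = [43]
enqueue(56): queue = [43, 56]
dequeue(): queue = [56]
dequeue(): queue = []
enqueue(60): queue = [60]
enqueue(62): queue = [60, 62]
dequeue(): queue = [62]
enqueue(17): queue = [62, 17]
dequeue(): queue = [17]

Answer: 17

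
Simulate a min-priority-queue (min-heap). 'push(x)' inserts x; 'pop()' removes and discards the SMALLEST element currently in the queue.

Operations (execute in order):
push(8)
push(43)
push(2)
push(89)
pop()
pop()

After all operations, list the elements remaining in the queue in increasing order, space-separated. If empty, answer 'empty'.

push(8): heap contents = [8]
push(43): heap contents = [8, 43]
push(2): heap contents = [2, 8, 43]
push(89): heap contents = [2, 8, 43, 89]
pop() → 2: heap contents = [8, 43, 89]
pop() → 8: heap contents = [43, 89]

Answer: 43 89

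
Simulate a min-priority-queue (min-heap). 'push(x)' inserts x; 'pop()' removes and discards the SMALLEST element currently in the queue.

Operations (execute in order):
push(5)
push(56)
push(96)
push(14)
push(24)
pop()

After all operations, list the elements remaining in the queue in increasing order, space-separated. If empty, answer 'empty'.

Answer: 14 24 56 96

Derivation:
push(5): heap contents = [5]
push(56): heap contents = [5, 56]
push(96): heap contents = [5, 56, 96]
push(14): heap contents = [5, 14, 56, 96]
push(24): heap contents = [5, 14, 24, 56, 96]
pop() → 5: heap contents = [14, 24, 56, 96]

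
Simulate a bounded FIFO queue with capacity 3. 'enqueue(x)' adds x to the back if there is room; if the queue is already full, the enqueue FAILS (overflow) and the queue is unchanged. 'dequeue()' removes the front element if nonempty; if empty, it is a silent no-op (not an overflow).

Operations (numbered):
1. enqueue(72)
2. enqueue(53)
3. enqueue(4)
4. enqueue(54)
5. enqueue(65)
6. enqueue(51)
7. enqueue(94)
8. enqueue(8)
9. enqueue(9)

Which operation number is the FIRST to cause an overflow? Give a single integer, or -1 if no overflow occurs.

1. enqueue(72): size=1
2. enqueue(53): size=2
3. enqueue(4): size=3
4. enqueue(54): size=3=cap → OVERFLOW (fail)
5. enqueue(65): size=3=cap → OVERFLOW (fail)
6. enqueue(51): size=3=cap → OVERFLOW (fail)
7. enqueue(94): size=3=cap → OVERFLOW (fail)
8. enqueue(8): size=3=cap → OVERFLOW (fail)
9. enqueue(9): size=3=cap → OVERFLOW (fail)

Answer: 4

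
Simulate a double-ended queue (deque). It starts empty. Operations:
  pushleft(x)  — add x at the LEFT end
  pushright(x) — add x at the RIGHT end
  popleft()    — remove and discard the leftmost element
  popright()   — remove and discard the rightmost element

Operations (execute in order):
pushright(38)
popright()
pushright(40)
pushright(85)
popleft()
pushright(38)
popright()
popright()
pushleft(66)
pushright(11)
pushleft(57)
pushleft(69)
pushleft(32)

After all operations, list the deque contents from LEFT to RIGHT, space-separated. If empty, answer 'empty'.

Answer: 32 69 57 66 11

Derivation:
pushright(38): [38]
popright(): []
pushright(40): [40]
pushright(85): [40, 85]
popleft(): [85]
pushright(38): [85, 38]
popright(): [85]
popright(): []
pushleft(66): [66]
pushright(11): [66, 11]
pushleft(57): [57, 66, 11]
pushleft(69): [69, 57, 66, 11]
pushleft(32): [32, 69, 57, 66, 11]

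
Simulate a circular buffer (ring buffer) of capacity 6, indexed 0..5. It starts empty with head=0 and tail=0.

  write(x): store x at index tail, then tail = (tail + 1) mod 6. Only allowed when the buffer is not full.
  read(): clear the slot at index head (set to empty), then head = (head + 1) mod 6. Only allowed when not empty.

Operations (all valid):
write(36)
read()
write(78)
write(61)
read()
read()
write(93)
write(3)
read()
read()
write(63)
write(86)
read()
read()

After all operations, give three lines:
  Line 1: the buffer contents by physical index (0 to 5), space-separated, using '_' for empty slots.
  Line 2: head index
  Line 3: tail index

write(36): buf=[36 _ _ _ _ _], head=0, tail=1, size=1
read(): buf=[_ _ _ _ _ _], head=1, tail=1, size=0
write(78): buf=[_ 78 _ _ _ _], head=1, tail=2, size=1
write(61): buf=[_ 78 61 _ _ _], head=1, tail=3, size=2
read(): buf=[_ _ 61 _ _ _], head=2, tail=3, size=1
read(): buf=[_ _ _ _ _ _], head=3, tail=3, size=0
write(93): buf=[_ _ _ 93 _ _], head=3, tail=4, size=1
write(3): buf=[_ _ _ 93 3 _], head=3, tail=5, size=2
read(): buf=[_ _ _ _ 3 _], head=4, tail=5, size=1
read(): buf=[_ _ _ _ _ _], head=5, tail=5, size=0
write(63): buf=[_ _ _ _ _ 63], head=5, tail=0, size=1
write(86): buf=[86 _ _ _ _ 63], head=5, tail=1, size=2
read(): buf=[86 _ _ _ _ _], head=0, tail=1, size=1
read(): buf=[_ _ _ _ _ _], head=1, tail=1, size=0

Answer: _ _ _ _ _ _
1
1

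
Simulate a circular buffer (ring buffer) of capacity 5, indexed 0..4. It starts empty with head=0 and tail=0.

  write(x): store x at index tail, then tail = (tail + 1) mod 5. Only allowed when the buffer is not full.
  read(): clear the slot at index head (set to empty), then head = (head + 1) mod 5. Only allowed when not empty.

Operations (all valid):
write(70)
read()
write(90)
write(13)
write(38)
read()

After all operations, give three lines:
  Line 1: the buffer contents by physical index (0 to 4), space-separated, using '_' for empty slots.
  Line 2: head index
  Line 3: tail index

Answer: _ _ 13 38 _
2
4

Derivation:
write(70): buf=[70 _ _ _ _], head=0, tail=1, size=1
read(): buf=[_ _ _ _ _], head=1, tail=1, size=0
write(90): buf=[_ 90 _ _ _], head=1, tail=2, size=1
write(13): buf=[_ 90 13 _ _], head=1, tail=3, size=2
write(38): buf=[_ 90 13 38 _], head=1, tail=4, size=3
read(): buf=[_ _ 13 38 _], head=2, tail=4, size=2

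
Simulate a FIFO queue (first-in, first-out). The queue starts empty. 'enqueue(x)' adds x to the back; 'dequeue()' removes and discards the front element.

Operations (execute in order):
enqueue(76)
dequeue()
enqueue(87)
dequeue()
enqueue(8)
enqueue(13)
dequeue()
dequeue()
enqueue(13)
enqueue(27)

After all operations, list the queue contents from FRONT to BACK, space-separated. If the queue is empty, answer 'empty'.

Answer: 13 27

Derivation:
enqueue(76): [76]
dequeue(): []
enqueue(87): [87]
dequeue(): []
enqueue(8): [8]
enqueue(13): [8, 13]
dequeue(): [13]
dequeue(): []
enqueue(13): [13]
enqueue(27): [13, 27]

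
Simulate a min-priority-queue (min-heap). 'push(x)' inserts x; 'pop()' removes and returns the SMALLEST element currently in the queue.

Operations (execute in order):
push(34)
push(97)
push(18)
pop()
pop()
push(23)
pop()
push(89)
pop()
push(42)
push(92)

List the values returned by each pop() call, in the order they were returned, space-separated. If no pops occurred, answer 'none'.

push(34): heap contents = [34]
push(97): heap contents = [34, 97]
push(18): heap contents = [18, 34, 97]
pop() → 18: heap contents = [34, 97]
pop() → 34: heap contents = [97]
push(23): heap contents = [23, 97]
pop() → 23: heap contents = [97]
push(89): heap contents = [89, 97]
pop() → 89: heap contents = [97]
push(42): heap contents = [42, 97]
push(92): heap contents = [42, 92, 97]

Answer: 18 34 23 89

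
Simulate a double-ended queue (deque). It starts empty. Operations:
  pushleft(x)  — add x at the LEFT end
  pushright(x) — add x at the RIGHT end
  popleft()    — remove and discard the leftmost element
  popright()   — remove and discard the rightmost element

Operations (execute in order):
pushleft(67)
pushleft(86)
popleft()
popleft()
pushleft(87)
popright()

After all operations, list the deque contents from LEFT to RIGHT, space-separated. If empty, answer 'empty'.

Answer: empty

Derivation:
pushleft(67): [67]
pushleft(86): [86, 67]
popleft(): [67]
popleft(): []
pushleft(87): [87]
popright(): []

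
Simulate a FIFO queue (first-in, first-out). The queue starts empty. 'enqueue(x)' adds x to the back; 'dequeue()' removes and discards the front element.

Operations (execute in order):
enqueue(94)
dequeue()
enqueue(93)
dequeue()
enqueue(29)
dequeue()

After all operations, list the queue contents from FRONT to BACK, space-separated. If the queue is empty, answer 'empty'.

Answer: empty

Derivation:
enqueue(94): [94]
dequeue(): []
enqueue(93): [93]
dequeue(): []
enqueue(29): [29]
dequeue(): []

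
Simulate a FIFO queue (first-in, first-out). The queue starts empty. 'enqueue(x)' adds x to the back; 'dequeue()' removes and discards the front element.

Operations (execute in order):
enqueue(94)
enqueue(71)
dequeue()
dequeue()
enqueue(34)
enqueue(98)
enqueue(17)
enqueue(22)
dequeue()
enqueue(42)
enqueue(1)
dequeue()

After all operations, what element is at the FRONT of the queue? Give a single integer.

Answer: 17

Derivation:
enqueue(94): queue = [94]
enqueue(71): queue = [94, 71]
dequeue(): queue = [71]
dequeue(): queue = []
enqueue(34): queue = [34]
enqueue(98): queue = [34, 98]
enqueue(17): queue = [34, 98, 17]
enqueue(22): queue = [34, 98, 17, 22]
dequeue(): queue = [98, 17, 22]
enqueue(42): queue = [98, 17, 22, 42]
enqueue(1): queue = [98, 17, 22, 42, 1]
dequeue(): queue = [17, 22, 42, 1]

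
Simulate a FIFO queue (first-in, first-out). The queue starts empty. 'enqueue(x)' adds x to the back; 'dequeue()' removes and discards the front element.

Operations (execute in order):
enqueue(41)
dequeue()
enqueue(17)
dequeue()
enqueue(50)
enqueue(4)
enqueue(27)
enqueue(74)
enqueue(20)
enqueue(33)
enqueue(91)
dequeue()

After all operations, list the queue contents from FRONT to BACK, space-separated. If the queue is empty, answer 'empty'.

enqueue(41): [41]
dequeue(): []
enqueue(17): [17]
dequeue(): []
enqueue(50): [50]
enqueue(4): [50, 4]
enqueue(27): [50, 4, 27]
enqueue(74): [50, 4, 27, 74]
enqueue(20): [50, 4, 27, 74, 20]
enqueue(33): [50, 4, 27, 74, 20, 33]
enqueue(91): [50, 4, 27, 74, 20, 33, 91]
dequeue(): [4, 27, 74, 20, 33, 91]

Answer: 4 27 74 20 33 91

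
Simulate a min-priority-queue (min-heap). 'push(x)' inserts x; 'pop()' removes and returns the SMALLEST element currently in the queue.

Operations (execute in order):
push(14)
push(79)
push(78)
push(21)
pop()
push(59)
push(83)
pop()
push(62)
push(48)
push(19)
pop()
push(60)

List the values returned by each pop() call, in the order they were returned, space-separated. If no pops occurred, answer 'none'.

push(14): heap contents = [14]
push(79): heap contents = [14, 79]
push(78): heap contents = [14, 78, 79]
push(21): heap contents = [14, 21, 78, 79]
pop() → 14: heap contents = [21, 78, 79]
push(59): heap contents = [21, 59, 78, 79]
push(83): heap contents = [21, 59, 78, 79, 83]
pop() → 21: heap contents = [59, 78, 79, 83]
push(62): heap contents = [59, 62, 78, 79, 83]
push(48): heap contents = [48, 59, 62, 78, 79, 83]
push(19): heap contents = [19, 48, 59, 62, 78, 79, 83]
pop() → 19: heap contents = [48, 59, 62, 78, 79, 83]
push(60): heap contents = [48, 59, 60, 62, 78, 79, 83]

Answer: 14 21 19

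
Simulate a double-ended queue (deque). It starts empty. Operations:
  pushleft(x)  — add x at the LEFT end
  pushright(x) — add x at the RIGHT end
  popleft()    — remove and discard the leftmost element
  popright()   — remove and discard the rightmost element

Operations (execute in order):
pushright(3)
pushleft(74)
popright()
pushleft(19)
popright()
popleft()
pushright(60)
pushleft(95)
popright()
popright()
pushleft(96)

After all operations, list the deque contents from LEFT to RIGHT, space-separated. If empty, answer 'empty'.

pushright(3): [3]
pushleft(74): [74, 3]
popright(): [74]
pushleft(19): [19, 74]
popright(): [19]
popleft(): []
pushright(60): [60]
pushleft(95): [95, 60]
popright(): [95]
popright(): []
pushleft(96): [96]

Answer: 96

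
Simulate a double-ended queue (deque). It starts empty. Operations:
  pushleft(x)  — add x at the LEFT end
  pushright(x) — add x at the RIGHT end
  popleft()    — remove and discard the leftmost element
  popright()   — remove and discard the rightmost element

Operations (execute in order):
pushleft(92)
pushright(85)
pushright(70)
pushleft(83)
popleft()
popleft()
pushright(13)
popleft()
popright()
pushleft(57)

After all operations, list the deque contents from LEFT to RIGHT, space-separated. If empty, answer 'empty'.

Answer: 57 70

Derivation:
pushleft(92): [92]
pushright(85): [92, 85]
pushright(70): [92, 85, 70]
pushleft(83): [83, 92, 85, 70]
popleft(): [92, 85, 70]
popleft(): [85, 70]
pushright(13): [85, 70, 13]
popleft(): [70, 13]
popright(): [70]
pushleft(57): [57, 70]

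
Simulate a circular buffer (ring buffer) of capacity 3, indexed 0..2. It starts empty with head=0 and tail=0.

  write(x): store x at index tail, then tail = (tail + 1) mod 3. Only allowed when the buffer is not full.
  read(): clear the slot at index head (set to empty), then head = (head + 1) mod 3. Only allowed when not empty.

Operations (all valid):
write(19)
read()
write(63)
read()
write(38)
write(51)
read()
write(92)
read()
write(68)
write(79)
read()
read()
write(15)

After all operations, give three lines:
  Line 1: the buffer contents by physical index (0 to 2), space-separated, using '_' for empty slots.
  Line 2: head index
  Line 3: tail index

Answer: 79 15 _
0
2

Derivation:
write(19): buf=[19 _ _], head=0, tail=1, size=1
read(): buf=[_ _ _], head=1, tail=1, size=0
write(63): buf=[_ 63 _], head=1, tail=2, size=1
read(): buf=[_ _ _], head=2, tail=2, size=0
write(38): buf=[_ _ 38], head=2, tail=0, size=1
write(51): buf=[51 _ 38], head=2, tail=1, size=2
read(): buf=[51 _ _], head=0, tail=1, size=1
write(92): buf=[51 92 _], head=0, tail=2, size=2
read(): buf=[_ 92 _], head=1, tail=2, size=1
write(68): buf=[_ 92 68], head=1, tail=0, size=2
write(79): buf=[79 92 68], head=1, tail=1, size=3
read(): buf=[79 _ 68], head=2, tail=1, size=2
read(): buf=[79 _ _], head=0, tail=1, size=1
write(15): buf=[79 15 _], head=0, tail=2, size=2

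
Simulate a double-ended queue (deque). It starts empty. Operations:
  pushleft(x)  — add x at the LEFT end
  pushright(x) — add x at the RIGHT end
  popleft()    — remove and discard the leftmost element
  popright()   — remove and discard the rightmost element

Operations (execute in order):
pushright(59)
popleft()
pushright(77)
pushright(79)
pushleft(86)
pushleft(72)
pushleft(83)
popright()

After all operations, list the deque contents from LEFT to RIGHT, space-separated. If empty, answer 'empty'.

pushright(59): [59]
popleft(): []
pushright(77): [77]
pushright(79): [77, 79]
pushleft(86): [86, 77, 79]
pushleft(72): [72, 86, 77, 79]
pushleft(83): [83, 72, 86, 77, 79]
popright(): [83, 72, 86, 77]

Answer: 83 72 86 77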